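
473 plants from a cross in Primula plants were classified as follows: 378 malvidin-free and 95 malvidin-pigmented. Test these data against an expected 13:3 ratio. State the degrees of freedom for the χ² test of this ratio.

A goodness-of-fit test with 2 phenotype classes has df = 2 − 1 = 1.

1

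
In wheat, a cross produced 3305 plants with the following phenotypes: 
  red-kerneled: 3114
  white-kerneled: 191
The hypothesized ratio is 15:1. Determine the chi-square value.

1.251

Under the 15:1 hypothesis (Σ ratio = 16, N = 3305):
  red-kerneled: 3305 × 15/16 = 3098.4375
  white-kerneled: 3305 × 1/16 = 206.5625
χ² = Σ (O − E)² / E
  red-kerneled: (3114 − 3098.4375)² / 3098.4375 = 0.0782
  white-kerneled: (191 − 206.5625)² / 206.5625 = 1.1725
χ² = 0.0782 + 1.1725 = 1.2507 ≈ 1.251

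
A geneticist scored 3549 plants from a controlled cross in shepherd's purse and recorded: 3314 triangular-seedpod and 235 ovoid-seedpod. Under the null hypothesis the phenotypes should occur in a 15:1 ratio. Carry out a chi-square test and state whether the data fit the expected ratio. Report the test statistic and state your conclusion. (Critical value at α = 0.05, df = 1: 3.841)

0.836; consistent

Total ratio parts = 16. Expected numbers out of 3549:
  triangular-seedpod: 3549 × 15/16 = 3327.1875
  ovoid-seedpod: 3549 × 1/16 = 221.8125
χ² = Σ (O − E)² / E
  triangular-seedpod: (3314 − 3327.1875)² / 3327.1875 = 0.0523
  ovoid-seedpod: (235 − 221.8125)² / 221.8125 = 0.7840
χ² = 0.0523 + 0.7840 = 0.8363 ≈ 0.836
Degrees of freedom = 2 − 1 = 1; critical value at α = 0.05 is 3.841.
Since 0.836 < 3.841, we fail to reject the null hypothesis — the data are consistent with the 15:1 ratio.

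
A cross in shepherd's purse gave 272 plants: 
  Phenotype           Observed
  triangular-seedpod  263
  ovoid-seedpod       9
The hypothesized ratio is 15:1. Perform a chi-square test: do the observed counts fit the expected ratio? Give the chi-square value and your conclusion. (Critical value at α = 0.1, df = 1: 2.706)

4.016; not consistent

Expected counts for N = 272 under a 15:1 ratio (total parts = 16):
  triangular-seedpod: 272 × 15/16 = 255
  ovoid-seedpod: 272 × 1/16 = 17
χ² = Σ (O − E)² / E
  triangular-seedpod: (263 − 255)² / 255 = 0.2510
  ovoid-seedpod: (9 − 17)² / 17 = 3.7647
χ² = 0.2510 + 3.7647 = 4.0157 ≈ 4.016
Degrees of freedom = 2 − 1 = 1; critical value at α = 0.1 is 2.706.
Since 4.016 > 2.706, we reject the null hypothesis — the data do not fit the 15:1 ratio.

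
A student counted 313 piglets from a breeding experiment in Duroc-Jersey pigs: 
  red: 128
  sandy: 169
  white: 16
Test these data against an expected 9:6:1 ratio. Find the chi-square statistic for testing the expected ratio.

Expected counts for N = 313 under a 9:6:1 ratio (total parts = 16):
  red: 313 × 9/16 = 176.0625
  sandy: 313 × 6/16 = 117.375
  white: 313 × 1/16 = 19.5625
χ² = Σ (O − E)² / E
  red: (128 − 176.0625)² / 176.0625 = 13.1204
  sandy: (169 − 117.375)² / 117.375 = 22.7062
  white: (16 − 19.5625)² / 19.5625 = 0.6488
χ² = 13.1204 + 22.7062 + 0.6488 = 36.4754 ≈ 36.475

36.475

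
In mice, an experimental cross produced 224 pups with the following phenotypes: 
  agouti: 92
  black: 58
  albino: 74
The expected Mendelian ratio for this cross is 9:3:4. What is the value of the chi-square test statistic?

Expected counts for N = 224 under a 9:3:4 ratio (total parts = 16):
  agouti: 224 × 9/16 = 126
  black: 224 × 3/16 = 42
  albino: 224 × 4/16 = 56
χ² = Σ (O − E)² / E
  agouti: (92 − 126)² / 126 = 9.1746
  black: (58 − 42)² / 42 = 6.0952
  albino: (74 − 56)² / 56 = 5.7857
χ² = 9.1746 + 6.0952 + 5.7857 = 21.0555 ≈ 21.056

21.056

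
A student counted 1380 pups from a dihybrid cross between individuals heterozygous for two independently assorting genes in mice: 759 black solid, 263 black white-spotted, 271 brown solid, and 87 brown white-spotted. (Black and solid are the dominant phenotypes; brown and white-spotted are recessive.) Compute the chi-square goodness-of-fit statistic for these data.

A dihybrid F₂ with independent assortment and complete dominance at both loci gives a 9:3:3:1 phenotypic ratio.
Under the 9:3:3:1 hypothesis (Σ ratio = 16, N = 1380):
  black solid: 1380 × 9/16 = 776.25
  black white-spotted: 1380 × 3/16 = 258.75
  brown solid: 1380 × 3/16 = 258.75
  brown white-spotted: 1380 × 1/16 = 86.25
χ² = Σ (O − E)² / E
  black solid: (759 − 776.25)² / 776.25 = 0.3833
  black white-spotted: (263 − 258.75)² / 258.75 = 0.0698
  brown solid: (271 − 258.75)² / 258.75 = 0.5800
  brown white-spotted: (87 − 86.25)² / 86.25 = 0.0065
χ² = 0.3833 + 0.0698 + 0.5800 + 0.0065 = 1.0396 ≈ 1.040

1.040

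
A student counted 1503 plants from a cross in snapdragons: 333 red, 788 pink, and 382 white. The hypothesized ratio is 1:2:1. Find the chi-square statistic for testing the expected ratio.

6.741

The 1:2:1 ratio has 4 parts, so with N = 1503 the expected counts are:
  red: 1503 × 1/4 = 375.75
  pink: 1503 × 2/4 = 751.5
  white: 1503 × 1/4 = 375.75
χ² = Σ (O − E)² / E
  red: (333 − 375.75)² / 375.75 = 4.8638
  pink: (788 − 751.5)² / 751.5 = 1.7728
  white: (382 − 375.75)² / 375.75 = 0.1040
χ² = 4.8638 + 1.7728 + 0.1040 = 6.7406 ≈ 6.741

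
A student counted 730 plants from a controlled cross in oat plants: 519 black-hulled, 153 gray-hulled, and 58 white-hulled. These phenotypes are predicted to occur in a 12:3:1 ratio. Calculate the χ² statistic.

6.740

Expected counts for N = 730 under a 12:3:1 ratio (total parts = 16):
  black-hulled: 730 × 12/16 = 547.5
  gray-hulled: 730 × 3/16 = 136.875
  white-hulled: 730 × 1/16 = 45.625
χ² = Σ (O − E)² / E
  black-hulled: (519 − 547.5)² / 547.5 = 1.4836
  gray-hulled: (153 − 136.875)² / 136.875 = 1.8997
  white-hulled: (58 − 45.625)² / 45.625 = 3.3565
χ² = 1.4836 + 1.8997 + 3.3565 = 6.7398 ≈ 6.740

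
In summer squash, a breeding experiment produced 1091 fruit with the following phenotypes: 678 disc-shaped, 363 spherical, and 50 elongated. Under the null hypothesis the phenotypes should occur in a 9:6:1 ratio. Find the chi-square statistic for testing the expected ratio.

Under the 9:6:1 hypothesis (Σ ratio = 16, N = 1091):
  disc-shaped: 1091 × 9/16 = 613.6875
  spherical: 1091 × 6/16 = 409.125
  elongated: 1091 × 1/16 = 68.1875
χ² = Σ (O − E)² / E
  disc-shaped: (678 − 613.6875)² / 613.6875 = 6.7397
  spherical: (363 − 409.125)² / 409.125 = 5.2002
  elongated: (50 − 68.1875)² / 68.1875 = 4.8511
χ² = 6.7397 + 5.2002 + 4.8511 = 16.791

16.791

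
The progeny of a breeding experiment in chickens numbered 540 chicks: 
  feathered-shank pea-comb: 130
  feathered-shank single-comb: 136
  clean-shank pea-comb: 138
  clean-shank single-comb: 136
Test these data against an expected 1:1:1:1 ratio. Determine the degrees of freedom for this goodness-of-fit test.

3

A goodness-of-fit test with 4 phenotype classes has df = 4 − 1 = 3.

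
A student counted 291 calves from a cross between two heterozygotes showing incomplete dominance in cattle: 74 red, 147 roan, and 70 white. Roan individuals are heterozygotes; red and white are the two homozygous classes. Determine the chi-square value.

0.141

With incomplete dominance, a heterozygote × heterozygote cross gives a 1:2:1 phenotypic ratio.
Under the 1:2:1 hypothesis (Σ ratio = 4, N = 291):
  red: 291 × 1/4 = 72.75
  roan: 291 × 2/4 = 145.5
  white: 291 × 1/4 = 72.75
χ² = Σ (O − E)² / E
  red: (74 − 72.75)² / 72.75 = 0.0215
  roan: (147 − 145.5)² / 145.5 = 0.0155
  white: (70 − 72.75)² / 72.75 = 0.1040
χ² = 0.0215 + 0.0155 + 0.1040 = 0.141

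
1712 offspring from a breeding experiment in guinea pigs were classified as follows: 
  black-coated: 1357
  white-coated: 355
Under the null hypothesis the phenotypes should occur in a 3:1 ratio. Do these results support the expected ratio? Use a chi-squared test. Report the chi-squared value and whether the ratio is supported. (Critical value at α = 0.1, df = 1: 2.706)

16.601; not consistent

The 3:1 ratio has 4 parts, so with N = 1712 the expected counts are:
  black-coated: 1712 × 3/4 = 1284
  white-coated: 1712 × 1/4 = 428
χ² = Σ (O − E)² / E
  black-coated: (1357 − 1284)² / 1284 = 4.1503
  white-coated: (355 − 428)² / 428 = 12.4509
χ² = 4.1503 + 12.4509 = 16.6012 ≈ 16.601
Degrees of freedom = 2 − 1 = 1; critical value at α = 0.1 is 2.706.
Since 16.601 > 2.706, we reject the null hypothesis — the data do not fit the 3:1 ratio.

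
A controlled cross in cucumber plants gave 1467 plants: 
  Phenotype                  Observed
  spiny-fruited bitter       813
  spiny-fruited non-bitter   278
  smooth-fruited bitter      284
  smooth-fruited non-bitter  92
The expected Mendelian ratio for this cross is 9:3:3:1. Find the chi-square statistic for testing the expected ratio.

0.503

Expected counts for N = 1467 under a 9:3:3:1 ratio (total parts = 16):
  spiny-fruited bitter: 1467 × 9/16 = 825.1875
  spiny-fruited non-bitter: 1467 × 3/16 = 275.0625
  smooth-fruited bitter: 1467 × 3/16 = 275.0625
  smooth-fruited non-bitter: 1467 × 1/16 = 91.6875
χ² = Σ (O − E)² / E
  spiny-fruited bitter: (813 − 825.1875)² / 825.1875 = 0.1800
  spiny-fruited non-bitter: (278 − 275.0625)² / 275.0625 = 0.0314
  smooth-fruited bitter: (284 − 275.0625)² / 275.0625 = 0.2904
  smooth-fruited non-bitter: (92 − 91.6875)² / 91.6875 = 0.0011
χ² = 0.1800 + 0.0314 + 0.2904 + 0.0011 = 0.5029 ≈ 0.503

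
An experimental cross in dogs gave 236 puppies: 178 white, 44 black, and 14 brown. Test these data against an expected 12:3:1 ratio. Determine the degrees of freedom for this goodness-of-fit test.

2

A goodness-of-fit test with 3 phenotype classes has df = 3 − 1 = 2.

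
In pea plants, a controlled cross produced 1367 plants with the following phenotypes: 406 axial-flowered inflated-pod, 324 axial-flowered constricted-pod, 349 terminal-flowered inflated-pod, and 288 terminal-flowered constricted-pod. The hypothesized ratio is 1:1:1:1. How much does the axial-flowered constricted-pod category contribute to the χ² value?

Expected counts for N = 1367 under a 1:1:1:1 ratio (total parts = 4):
  axial-flowered inflated-pod: 1367 × 1/4 = 341.75
  axial-flowered constricted-pod: 1367 × 1/4 = 341.75
  terminal-flowered inflated-pod: 1367 × 1/4 = 341.75
  terminal-flowered constricted-pod: 1367 × 1/4 = 341.75
Contribution of axial-flowered constricted-pod: (324 − 341.75)² / 341.75 = 0.9219

0.922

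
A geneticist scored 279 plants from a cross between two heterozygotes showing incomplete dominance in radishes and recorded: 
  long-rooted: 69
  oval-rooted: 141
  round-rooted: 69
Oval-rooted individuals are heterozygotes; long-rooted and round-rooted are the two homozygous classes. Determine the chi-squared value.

With incomplete dominance, a heterozygote × heterozygote cross gives a 1:2:1 phenotypic ratio.
Under the 1:2:1 hypothesis (Σ ratio = 4, N = 279):
  long-rooted: 279 × 1/4 = 69.75
  oval-rooted: 279 × 2/4 = 139.5
  round-rooted: 279 × 1/4 = 69.75
χ² = Σ (O − E)² / E
  long-rooted: (69 − 69.75)² / 69.75 = 0.0081
  oval-rooted: (141 − 139.5)² / 139.5 = 0.0161
  round-rooted: (69 − 69.75)² / 69.75 = 0.0081
χ² = 0.0081 + 0.0161 + 0.0081 = 0.0323 ≈ 0.032

0.032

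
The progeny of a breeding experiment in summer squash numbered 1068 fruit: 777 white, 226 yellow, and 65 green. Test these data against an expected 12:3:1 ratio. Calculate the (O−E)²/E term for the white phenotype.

The 12:3:1 ratio has 16 parts, so with N = 1068 the expected counts are:
  white: 1068 × 12/16 = 801
  yellow: 1068 × 3/16 = 200.25
  green: 1068 × 1/16 = 66.75
Contribution of white: (777 − 801)² / 801 = 0.7191

0.719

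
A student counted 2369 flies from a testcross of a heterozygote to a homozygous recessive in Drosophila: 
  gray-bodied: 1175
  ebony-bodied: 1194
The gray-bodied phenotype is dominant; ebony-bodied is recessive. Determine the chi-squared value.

0.152

A testcross of a heterozygote (Aa × aa) gives a 1:1 phenotypic ratio.
Expected counts for N = 2369 under a 1:1 ratio (total parts = 2):
  gray-bodied: 2369 × 1/2 = 1184.5
  ebony-bodied: 2369 × 1/2 = 1184.5
χ² = Σ (O − E)² / E
  gray-bodied: (1175 − 1184.5)² / 1184.5 = 0.0762
  ebony-bodied: (1194 − 1184.5)² / 1184.5 = 0.0762
χ² = 0.0762 + 0.0762 = 0.1524 ≈ 0.152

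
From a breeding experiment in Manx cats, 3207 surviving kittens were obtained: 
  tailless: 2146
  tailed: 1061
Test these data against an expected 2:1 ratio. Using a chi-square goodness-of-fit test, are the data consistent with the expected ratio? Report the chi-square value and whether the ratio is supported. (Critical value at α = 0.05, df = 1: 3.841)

0.090; consistent

Under the 2:1 hypothesis (Σ ratio = 3, N = 3207):
  tailless: 3207 × 2/3 = 2138
  tailed: 3207 × 1/3 = 1069
χ² = Σ (O − E)² / E
  tailless: (2146 − 2138)² / 2138 = 0.0299
  tailed: (1061 − 1069)² / 1069 = 0.0599
χ² = 0.0299 + 0.0599 = 0.0898 ≈ 0.090
Degrees of freedom = 2 − 1 = 1; critical value at α = 0.05 is 3.841.
Since 0.090 < 3.841, we fail to reject the null hypothesis — the data are consistent with the 2:1 ratio.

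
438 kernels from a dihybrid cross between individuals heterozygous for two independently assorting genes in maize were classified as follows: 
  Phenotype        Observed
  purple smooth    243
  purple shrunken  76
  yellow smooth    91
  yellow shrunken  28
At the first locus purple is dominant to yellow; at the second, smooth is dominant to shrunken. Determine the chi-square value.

1.476

A dihybrid F₂ with independent assortment and complete dominance at both loci gives a 9:3:3:1 phenotypic ratio.
Expected counts for N = 438 under a 9:3:3:1 ratio (total parts = 16):
  purple smooth: 438 × 9/16 = 246.375
  purple shrunken: 438 × 3/16 = 82.125
  yellow smooth: 438 × 3/16 = 82.125
  yellow shrunken: 438 × 1/16 = 27.375
χ² = Σ (O − E)² / E
  purple smooth: (243 − 246.375)² / 246.375 = 0.0462
  purple shrunken: (76 − 82.125)² / 82.125 = 0.4568
  yellow smooth: (91 − 82.125)² / 82.125 = 0.9591
  yellow shrunken: (28 − 27.375)² / 27.375 = 0.0143
χ² = 0.0462 + 0.4568 + 0.9591 + 0.0143 = 1.4764 ≈ 1.476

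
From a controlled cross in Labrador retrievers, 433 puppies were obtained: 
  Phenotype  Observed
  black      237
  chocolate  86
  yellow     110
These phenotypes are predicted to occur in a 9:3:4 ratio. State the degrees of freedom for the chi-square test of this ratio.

2

A goodness-of-fit test with 3 phenotype classes has df = 3 − 1 = 2.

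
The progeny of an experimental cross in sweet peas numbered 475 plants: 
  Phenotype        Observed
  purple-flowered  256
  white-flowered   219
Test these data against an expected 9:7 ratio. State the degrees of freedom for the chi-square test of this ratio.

1

A goodness-of-fit test with 2 phenotype classes has df = 2 − 1 = 1.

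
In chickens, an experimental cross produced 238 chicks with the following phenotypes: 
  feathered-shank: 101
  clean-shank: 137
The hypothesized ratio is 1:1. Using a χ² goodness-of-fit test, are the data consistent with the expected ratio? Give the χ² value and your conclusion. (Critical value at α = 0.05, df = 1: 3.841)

Expected counts for N = 238 under a 1:1 ratio (total parts = 2):
  feathered-shank: 238 × 1/2 = 119
  clean-shank: 238 × 1/2 = 119
χ² = Σ (O − E)² / E
  feathered-shank: (101 − 119)² / 119 = 2.7227
  clean-shank: (137 − 119)² / 119 = 2.7227
χ² = 2.7227 + 2.7227 = 5.4454 ≈ 5.445
Degrees of freedom = 2 − 1 = 1; critical value at α = 0.05 is 3.841.
Since 5.445 > 3.841, we reject the null hypothesis — the data do not fit the 1:1 ratio.

5.445; not consistent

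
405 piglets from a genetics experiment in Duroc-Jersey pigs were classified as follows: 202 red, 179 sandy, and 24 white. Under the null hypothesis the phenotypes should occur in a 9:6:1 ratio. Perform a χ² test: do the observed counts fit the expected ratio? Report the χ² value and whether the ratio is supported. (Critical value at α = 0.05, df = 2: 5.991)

Total ratio parts = 16. Expected numbers out of 405:
  red: 405 × 9/16 = 227.8125
  sandy: 405 × 6/16 = 151.875
  white: 405 × 1/16 = 25.3125
χ² = Σ (O − E)² / E
  red: (202 − 227.8125)² / 227.8125 = 2.9247
  sandy: (179 − 151.875)² / 151.875 = 4.8445
  white: (24 − 25.3125)² / 25.3125 = 0.0681
χ² = 2.9247 + 4.8445 + 0.0681 = 7.8373 ≈ 7.837
Degrees of freedom = 3 − 1 = 2; critical value at α = 0.05 is 5.991.
Since 7.837 > 5.991, we reject the null hypothesis — the data do not fit the 9:6:1 ratio.

7.837; not consistent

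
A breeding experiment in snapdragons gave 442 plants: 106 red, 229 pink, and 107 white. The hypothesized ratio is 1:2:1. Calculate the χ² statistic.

The 1:2:1 ratio has 4 parts, so with N = 442 the expected counts are:
  red: 442 × 1/4 = 110.5
  pink: 442 × 2/4 = 221
  white: 442 × 1/4 = 110.5
χ² = Σ (O − E)² / E
  red: (106 − 110.5)² / 110.5 = 0.1833
  pink: (229 − 221)² / 221 = 0.2896
  white: (107 − 110.5)² / 110.5 = 0.1109
χ² = 0.1833 + 0.2896 + 0.1109 = 0.5838 ≈ 0.584

0.584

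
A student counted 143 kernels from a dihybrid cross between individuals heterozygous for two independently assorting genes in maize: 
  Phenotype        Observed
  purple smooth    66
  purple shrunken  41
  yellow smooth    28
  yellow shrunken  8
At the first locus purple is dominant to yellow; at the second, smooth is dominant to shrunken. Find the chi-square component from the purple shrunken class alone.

A dihybrid F₂ with independent assortment and complete dominance at both loci gives a 9:3:3:1 phenotypic ratio.
Total ratio parts = 16. Expected numbers out of 143:
  purple smooth: 143 × 9/16 = 80.4375
  purple shrunken: 143 × 3/16 = 26.8125
  yellow smooth: 143 × 3/16 = 26.8125
  yellow shrunken: 143 × 1/16 = 8.9375
Contribution of purple shrunken: (41 − 26.8125)² / 26.8125 = 7.5071

7.507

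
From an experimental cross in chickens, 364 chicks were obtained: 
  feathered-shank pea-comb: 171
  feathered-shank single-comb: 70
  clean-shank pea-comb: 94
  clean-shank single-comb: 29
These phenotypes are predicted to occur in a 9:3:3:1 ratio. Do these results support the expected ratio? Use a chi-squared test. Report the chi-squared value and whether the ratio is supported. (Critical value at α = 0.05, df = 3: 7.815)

Expected counts for N = 364 under a 9:3:3:1 ratio (total parts = 16):
  feathered-shank pea-comb: 364 × 9/16 = 204.75
  feathered-shank single-comb: 364 × 3/16 = 68.25
  clean-shank pea-comb: 364 × 3/16 = 68.25
  clean-shank single-comb: 364 × 1/16 = 22.75
χ² = Σ (O − E)² / E
  feathered-shank pea-comb: (171 − 204.75)² / 204.75 = 5.5632
  feathered-shank single-comb: (70 − 68.25)² / 68.25 = 0.0449
  clean-shank pea-comb: (94 − 68.25)² / 68.25 = 9.7152
  clean-shank single-comb: (29 − 22.75)² / 22.75 = 1.7170
χ² = 5.5632 + 0.0449 + 9.7152 + 1.7170 = 17.0403 ≈ 17.040
Degrees of freedom = 4 − 1 = 3; critical value at α = 0.05 is 7.815.
Since 17.040 > 7.815, we reject the null hypothesis — the data do not fit the 9:3:3:1 ratio.

17.040; not consistent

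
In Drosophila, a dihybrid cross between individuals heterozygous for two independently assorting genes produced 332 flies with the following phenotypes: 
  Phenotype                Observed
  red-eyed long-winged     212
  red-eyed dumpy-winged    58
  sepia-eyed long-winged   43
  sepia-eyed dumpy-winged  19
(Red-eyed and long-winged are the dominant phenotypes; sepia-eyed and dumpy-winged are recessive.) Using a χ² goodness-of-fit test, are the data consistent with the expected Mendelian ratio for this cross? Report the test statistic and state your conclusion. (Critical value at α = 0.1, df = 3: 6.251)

9.805; not consistent

A dihybrid F₂ with independent assortment and complete dominance at both loci gives a 9:3:3:1 phenotypic ratio.
The 9:3:3:1 ratio has 16 parts, so with N = 332 the expected counts are:
  red-eyed long-winged: 332 × 9/16 = 186.75
  red-eyed dumpy-winged: 332 × 3/16 = 62.25
  sepia-eyed long-winged: 332 × 3/16 = 62.25
  sepia-eyed dumpy-winged: 332 × 1/16 = 20.75
χ² = Σ (O − E)² / E
  red-eyed long-winged: (212 − 186.75)² / 186.75 = 3.4140
  red-eyed dumpy-winged: (58 − 62.25)² / 62.25 = 0.2902
  sepia-eyed long-winged: (43 − 62.25)² / 62.25 = 5.9528
  sepia-eyed dumpy-winged: (19 − 20.75)² / 20.75 = 0.1476
χ² = 3.4140 + 0.2902 + 5.9528 + 0.1476 = 9.8046 ≈ 9.805
Degrees of freedom = 4 − 1 = 3; critical value at α = 0.1 is 6.251.
Since 9.805 > 6.251, we reject the null hypothesis — the data do not fit the 9:3:3:1 ratio.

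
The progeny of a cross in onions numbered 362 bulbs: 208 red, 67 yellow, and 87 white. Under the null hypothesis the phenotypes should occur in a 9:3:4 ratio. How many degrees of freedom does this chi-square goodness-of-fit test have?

A goodness-of-fit test with 3 phenotype classes has df = 3 − 1 = 2.

2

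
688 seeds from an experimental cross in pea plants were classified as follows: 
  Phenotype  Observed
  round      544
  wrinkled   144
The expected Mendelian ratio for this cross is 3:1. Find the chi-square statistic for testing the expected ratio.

6.078

Expected counts for N = 688 under a 3:1 ratio (total parts = 4):
  round: 688 × 3/4 = 516
  wrinkled: 688 × 1/4 = 172
χ² = Σ (O − E)² / E
  round: (544 − 516)² / 516 = 1.5194
  wrinkled: (144 − 172)² / 172 = 4.5581
χ² = 1.5194 + 4.5581 = 6.0775 ≈ 6.078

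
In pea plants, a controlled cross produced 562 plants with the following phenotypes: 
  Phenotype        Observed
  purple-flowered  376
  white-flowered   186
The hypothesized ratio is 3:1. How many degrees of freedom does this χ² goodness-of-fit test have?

1

A goodness-of-fit test with 2 phenotype classes has df = 2 − 1 = 1.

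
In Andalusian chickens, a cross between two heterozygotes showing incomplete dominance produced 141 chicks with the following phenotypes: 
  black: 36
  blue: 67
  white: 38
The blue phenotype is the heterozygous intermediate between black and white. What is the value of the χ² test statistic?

0.404

With incomplete dominance, a heterozygote × heterozygote cross gives a 1:2:1 phenotypic ratio.
Total ratio parts = 4. Expected numbers out of 141:
  black: 141 × 1/4 = 35.25
  blue: 141 × 2/4 = 70.5
  white: 141 × 1/4 = 35.25
χ² = Σ (O − E)² / E
  black: (36 − 35.25)² / 35.25 = 0.0160
  blue: (67 − 70.5)² / 70.5 = 0.1738
  white: (38 − 35.25)² / 35.25 = 0.2145
χ² = 0.0160 + 0.1738 + 0.2145 = 0.4043 ≈ 0.404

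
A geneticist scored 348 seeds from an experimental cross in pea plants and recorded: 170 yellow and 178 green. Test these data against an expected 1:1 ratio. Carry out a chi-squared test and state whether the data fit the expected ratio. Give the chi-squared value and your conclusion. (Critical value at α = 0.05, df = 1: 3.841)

The 1:1 ratio has 2 parts, so with N = 348 the expected counts are:
  yellow: 348 × 1/2 = 174
  green: 348 × 1/2 = 174
χ² = Σ (O − E)² / E
  yellow: (170 − 174)² / 174 = 0.0920
  green: (178 − 174)² / 174 = 0.0920
χ² = 0.0920 + 0.0920 = 0.184
Degrees of freedom = 2 − 1 = 1; critical value at α = 0.05 is 3.841.
Since 0.184 < 3.841, we fail to reject the null hypothesis — the data are consistent with the 1:1 ratio.

0.184; consistent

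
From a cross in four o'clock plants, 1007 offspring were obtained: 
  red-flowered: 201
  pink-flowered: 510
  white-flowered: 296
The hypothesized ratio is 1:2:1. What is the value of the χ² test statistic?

18.092

Expected counts for N = 1007 under a 1:2:1 ratio (total parts = 4):
  red-flowered: 1007 × 1/4 = 251.75
  pink-flowered: 1007 × 2/4 = 503.5
  white-flowered: 1007 × 1/4 = 251.75
χ² = Σ (O − E)² / E
  red-flowered: (201 − 251.75)² / 251.75 = 10.2306
  pink-flowered: (510 − 503.5)² / 503.5 = 0.0839
  white-flowered: (296 − 251.75)² / 251.75 = 7.7778
χ² = 10.2306 + 0.0839 + 7.7778 = 18.0923 ≈ 18.092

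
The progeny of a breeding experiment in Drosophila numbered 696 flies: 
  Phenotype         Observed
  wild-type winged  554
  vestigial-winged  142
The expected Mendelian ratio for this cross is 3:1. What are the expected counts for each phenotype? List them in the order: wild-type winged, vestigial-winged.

522, 174

Expected counts for N = 696 under a 3:1 ratio (total parts = 4):
  wild-type winged: 696 × 3/4 = 522
  vestigial-winged: 696 × 1/4 = 174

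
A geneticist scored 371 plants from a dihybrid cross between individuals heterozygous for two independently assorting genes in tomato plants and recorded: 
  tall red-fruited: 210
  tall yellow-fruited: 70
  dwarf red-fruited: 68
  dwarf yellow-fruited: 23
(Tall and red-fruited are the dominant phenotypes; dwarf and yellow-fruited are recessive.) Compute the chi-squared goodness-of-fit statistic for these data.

0.048

A dihybrid F₂ with independent assortment and complete dominance at both loci gives a 9:3:3:1 phenotypic ratio.
The 9:3:3:1 ratio has 16 parts, so with N = 371 the expected counts are:
  tall red-fruited: 371 × 9/16 = 208.6875
  tall yellow-fruited: 371 × 3/16 = 69.5625
  dwarf red-fruited: 371 × 3/16 = 69.5625
  dwarf yellow-fruited: 371 × 1/16 = 23.1875
χ² = Σ (O − E)² / E
  tall red-fruited: (210 − 208.6875)² / 208.6875 = 0.0083
  tall yellow-fruited: (70 − 69.5625)² / 69.5625 = 0.0028
  dwarf red-fruited: (68 − 69.5625)² / 69.5625 = 0.0351
  dwarf yellow-fruited: (23 − 23.1875)² / 23.1875 = 0.0015
χ² = 0.0083 + 0.0028 + 0.0351 + 0.0015 = 0.0477 ≈ 0.048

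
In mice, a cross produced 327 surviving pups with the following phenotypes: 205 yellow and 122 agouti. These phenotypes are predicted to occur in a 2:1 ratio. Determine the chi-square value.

Total ratio parts = 3. Expected numbers out of 327:
  yellow: 327 × 2/3 = 218
  agouti: 327 × 1/3 = 109
χ² = Σ (O − E)² / E
  yellow: (205 − 218)² / 218 = 0.7752
  agouti: (122 − 109)² / 109 = 1.5505
χ² = 0.7752 + 1.5505 = 2.3257 ≈ 2.326

2.326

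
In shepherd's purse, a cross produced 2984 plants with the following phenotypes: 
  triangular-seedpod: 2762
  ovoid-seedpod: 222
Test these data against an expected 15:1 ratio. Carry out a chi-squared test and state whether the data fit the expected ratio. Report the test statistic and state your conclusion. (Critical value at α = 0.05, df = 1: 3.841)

7.208; not consistent

Under the 15:1 hypothesis (Σ ratio = 16, N = 2984):
  triangular-seedpod: 2984 × 15/16 = 2797.5
  ovoid-seedpod: 2984 × 1/16 = 186.5
χ² = Σ (O − E)² / E
  triangular-seedpod: (2762 − 2797.5)² / 2797.5 = 0.4505
  ovoid-seedpod: (222 − 186.5)² / 186.5 = 6.7574
χ² = 0.4505 + 6.7574 = 7.2079 ≈ 7.208
Degrees of freedom = 2 − 1 = 1; critical value at α = 0.05 is 3.841.
Since 7.208 > 3.841, we reject the null hypothesis — the data do not fit the 15:1 ratio.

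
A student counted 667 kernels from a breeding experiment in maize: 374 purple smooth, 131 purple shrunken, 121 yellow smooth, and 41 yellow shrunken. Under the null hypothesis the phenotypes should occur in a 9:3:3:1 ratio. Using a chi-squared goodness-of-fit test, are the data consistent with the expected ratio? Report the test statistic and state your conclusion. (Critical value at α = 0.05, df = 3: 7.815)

Expected counts for N = 667 under a 9:3:3:1 ratio (total parts = 16):
  purple smooth: 667 × 9/16 = 375.1875
  purple shrunken: 667 × 3/16 = 125.0625
  yellow smooth: 667 × 3/16 = 125.0625
  yellow shrunken: 667 × 1/16 = 41.6875
χ² = Σ (O − E)² / E
  purple smooth: (374 − 375.1875)² / 375.1875 = 0.0038
  purple shrunken: (131 − 125.0625)² / 125.0625 = 0.2819
  yellow smooth: (121 − 125.0625)² / 125.0625 = 0.1320
  yellow shrunken: (41 − 41.6875)² / 41.6875 = 0.0113
χ² = 0.0038 + 0.2819 + 0.1320 + 0.0113 = 0.429
Degrees of freedom = 4 − 1 = 3; critical value at α = 0.05 is 7.815.
Since 0.429 < 7.815, we fail to reject the null hypothesis — the data are consistent with the 9:3:3:1 ratio.

0.429; consistent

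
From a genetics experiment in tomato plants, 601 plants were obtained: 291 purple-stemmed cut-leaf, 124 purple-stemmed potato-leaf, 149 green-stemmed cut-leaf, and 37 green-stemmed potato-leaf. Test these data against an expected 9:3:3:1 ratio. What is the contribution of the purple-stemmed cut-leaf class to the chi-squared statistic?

The 9:3:3:1 ratio has 16 parts, so with N = 601 the expected counts are:
  purple-stemmed cut-leaf: 601 × 9/16 = 338.0625
  purple-stemmed potato-leaf: 601 × 3/16 = 112.6875
  green-stemmed cut-leaf: 601 × 3/16 = 112.6875
  green-stemmed potato-leaf: 601 × 1/16 = 37.5625
Contribution of purple-stemmed cut-leaf: (291 − 338.0625)² / 338.0625 = 6.5517

6.552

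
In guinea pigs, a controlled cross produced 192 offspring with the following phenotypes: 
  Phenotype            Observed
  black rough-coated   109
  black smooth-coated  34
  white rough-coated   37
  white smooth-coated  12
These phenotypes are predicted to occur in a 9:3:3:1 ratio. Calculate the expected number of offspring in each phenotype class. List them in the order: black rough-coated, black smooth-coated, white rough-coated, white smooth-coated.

Total ratio parts = 16. Expected numbers out of 192:
  black rough-coated: 192 × 9/16 = 108
  black smooth-coated: 192 × 3/16 = 36
  white rough-coated: 192 × 3/16 = 36
  white smooth-coated: 192 × 1/16 = 12

108, 36, 36, 12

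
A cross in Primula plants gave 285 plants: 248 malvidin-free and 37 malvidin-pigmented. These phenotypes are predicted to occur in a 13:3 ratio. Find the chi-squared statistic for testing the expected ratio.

Expected counts for N = 285 under a 13:3 ratio (total parts = 16):
  malvidin-free: 285 × 13/16 = 231.5625
  malvidin-pigmented: 285 × 3/16 = 53.4375
χ² = Σ (O − E)² / E
  malvidin-free: (248 − 231.5625)² / 231.5625 = 1.1668
  malvidin-pigmented: (37 − 53.4375)² / 53.4375 = 5.0562
χ² = 1.1668 + 5.0562 = 6.223

6.223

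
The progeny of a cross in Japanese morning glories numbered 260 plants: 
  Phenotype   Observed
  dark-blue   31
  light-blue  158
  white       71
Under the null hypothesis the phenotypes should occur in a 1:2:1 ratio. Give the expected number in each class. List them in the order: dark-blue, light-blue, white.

65, 130, 65

Under the 1:2:1 hypothesis (Σ ratio = 4, N = 260):
  dark-blue: 260 × 1/4 = 65
  light-blue: 260 × 2/4 = 130
  white: 260 × 1/4 = 65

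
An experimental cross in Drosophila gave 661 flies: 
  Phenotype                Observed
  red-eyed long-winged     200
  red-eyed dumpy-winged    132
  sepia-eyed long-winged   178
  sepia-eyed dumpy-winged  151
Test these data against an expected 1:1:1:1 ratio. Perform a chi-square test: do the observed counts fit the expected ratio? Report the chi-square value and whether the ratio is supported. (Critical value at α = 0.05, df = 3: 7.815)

Under the 1:1:1:1 hypothesis (Σ ratio = 4, N = 661):
  red-eyed long-winged: 661 × 1/4 = 165.25
  red-eyed dumpy-winged: 661 × 1/4 = 165.25
  sepia-eyed long-winged: 661 × 1/4 = 165.25
  sepia-eyed dumpy-winged: 661 × 1/4 = 165.25
χ² = Σ (O − E)² / E
  red-eyed long-winged: (200 − 165.25)² / 165.25 = 7.3075
  red-eyed dumpy-winged: (132 − 165.25)² / 165.25 = 6.6902
  sepia-eyed long-winged: (178 − 165.25)² / 165.25 = 0.9837
  sepia-eyed dumpy-winged: (151 − 165.25)² / 165.25 = 1.2288
χ² = 7.3075 + 6.6902 + 0.9837 + 1.2288 = 16.2102 ≈ 16.210
Degrees of freedom = 4 − 1 = 3; critical value at α = 0.05 is 7.815.
Since 16.210 > 7.815, we reject the null hypothesis — the data do not fit the 1:1:1:1 ratio.

16.210; not consistent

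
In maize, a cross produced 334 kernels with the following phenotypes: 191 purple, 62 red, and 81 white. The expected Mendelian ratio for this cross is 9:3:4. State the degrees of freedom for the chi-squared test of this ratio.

2

A goodness-of-fit test with 3 phenotype classes has df = 3 − 1 = 2.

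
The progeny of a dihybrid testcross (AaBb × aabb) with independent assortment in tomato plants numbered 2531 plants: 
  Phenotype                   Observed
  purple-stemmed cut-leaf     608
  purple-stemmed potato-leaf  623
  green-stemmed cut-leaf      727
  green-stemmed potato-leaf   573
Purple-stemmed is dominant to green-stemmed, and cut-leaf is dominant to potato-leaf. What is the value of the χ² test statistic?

20.799

A dihybrid testcross with independent assortment gives a 1:1:1:1 ratio.
Total ratio parts = 4. Expected numbers out of 2531:
  purple-stemmed cut-leaf: 2531 × 1/4 = 632.75
  purple-stemmed potato-leaf: 2531 × 1/4 = 632.75
  green-stemmed cut-leaf: 2531 × 1/4 = 632.75
  green-stemmed potato-leaf: 2531 × 1/4 = 632.75
χ² = Σ (O − E)² / E
  purple-stemmed cut-leaf: (608 − 632.75)² / 632.75 = 0.9681
  purple-stemmed potato-leaf: (623 − 632.75)² / 632.75 = 0.1502
  green-stemmed cut-leaf: (727 − 632.75)² / 632.75 = 14.0388
  green-stemmed potato-leaf: (573 − 632.75)² / 632.75 = 5.6421
χ² = 0.9681 + 0.1502 + 14.0388 + 5.6421 = 20.7992 ≈ 20.799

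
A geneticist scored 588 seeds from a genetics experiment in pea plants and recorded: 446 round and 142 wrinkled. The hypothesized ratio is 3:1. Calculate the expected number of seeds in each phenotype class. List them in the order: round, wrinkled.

441, 147

The 3:1 ratio has 4 parts, so with N = 588 the expected counts are:
  round: 588 × 3/4 = 441
  wrinkled: 588 × 1/4 = 147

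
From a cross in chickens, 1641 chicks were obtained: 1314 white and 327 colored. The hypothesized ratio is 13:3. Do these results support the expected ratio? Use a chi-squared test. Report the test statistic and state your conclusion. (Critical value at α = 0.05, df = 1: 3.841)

Expected counts for N = 1641 under a 13:3 ratio (total parts = 16):
  white: 1641 × 13/16 = 1333.3125
  colored: 1641 × 3/16 = 307.6875
χ² = Σ (O − E)² / E
  white: (1314 − 1333.3125)² / 1333.3125 = 0.2797
  colored: (327 − 307.6875)² / 307.6875 = 1.2122
χ² = 0.2797 + 1.2122 = 1.4919 ≈ 1.492
Degrees of freedom = 2 − 1 = 1; critical value at α = 0.05 is 3.841.
Since 1.492 < 3.841, we fail to reject the null hypothesis — the data are consistent with the 13:3 ratio.

1.492; consistent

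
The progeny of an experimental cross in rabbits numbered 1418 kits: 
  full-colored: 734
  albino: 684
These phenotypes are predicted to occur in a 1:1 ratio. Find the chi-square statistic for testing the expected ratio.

Total ratio parts = 2. Expected numbers out of 1418:
  full-colored: 1418 × 1/2 = 709
  albino: 1418 × 1/2 = 709
χ² = Σ (O − E)² / E
  full-colored: (734 − 709)² / 709 = 0.8815
  albino: (684 − 709)² / 709 = 0.8815
χ² = 0.8815 + 0.8815 = 1.763

1.763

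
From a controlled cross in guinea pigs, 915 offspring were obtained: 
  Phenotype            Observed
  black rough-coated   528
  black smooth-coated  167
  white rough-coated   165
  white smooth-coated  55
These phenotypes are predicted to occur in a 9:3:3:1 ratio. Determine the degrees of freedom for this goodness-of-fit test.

3

A goodness-of-fit test with 4 phenotype classes has df = 4 − 1 = 3.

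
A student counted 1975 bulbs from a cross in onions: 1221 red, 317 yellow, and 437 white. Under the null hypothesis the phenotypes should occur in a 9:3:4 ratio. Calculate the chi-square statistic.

Total ratio parts = 16. Expected numbers out of 1975:
  red: 1975 × 9/16 = 1110.9375
  yellow: 1975 × 3/16 = 370.3125
  white: 1975 × 4/16 = 493.75
χ² = Σ (O − E)² / E
  red: (1221 − 1110.9375)² / 1110.9375 = 10.9041
  yellow: (317 − 370.3125)² / 370.3125 = 7.6752
  white: (437 − 493.75)² / 493.75 = 6.5227
χ² = 10.9041 + 7.6752 + 6.5227 = 25.102

25.102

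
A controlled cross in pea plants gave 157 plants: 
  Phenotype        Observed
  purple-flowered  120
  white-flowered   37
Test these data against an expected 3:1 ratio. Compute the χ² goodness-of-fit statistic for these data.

0.172

Expected counts for N = 157 under a 3:1 ratio (total parts = 4):
  purple-flowered: 157 × 3/4 = 117.75
  white-flowered: 157 × 1/4 = 39.25
χ² = Σ (O − E)² / E
  purple-flowered: (120 − 117.75)² / 117.75 = 0.0430
  white-flowered: (37 − 39.25)² / 39.25 = 0.1290
χ² = 0.0430 + 0.1290 = 0.172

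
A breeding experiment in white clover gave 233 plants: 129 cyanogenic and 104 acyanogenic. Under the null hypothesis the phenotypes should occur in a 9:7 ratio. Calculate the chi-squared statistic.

Total ratio parts = 16. Expected numbers out of 233:
  cyanogenic: 233 × 9/16 = 131.0625
  acyanogenic: 233 × 7/16 = 101.9375
χ² = Σ (O − E)² / E
  cyanogenic: (129 − 131.0625)² / 131.0625 = 0.0325
  acyanogenic: (104 − 101.9375)² / 101.9375 = 0.0417
χ² = 0.0325 + 0.0417 = 0.0742 ≈ 0.074

0.074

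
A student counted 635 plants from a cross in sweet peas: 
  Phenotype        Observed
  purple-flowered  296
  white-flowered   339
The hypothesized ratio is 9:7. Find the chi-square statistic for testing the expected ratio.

23.958

Under the 9:7 hypothesis (Σ ratio = 16, N = 635):
  purple-flowered: 635 × 9/16 = 357.1875
  white-flowered: 635 × 7/16 = 277.8125
χ² = Σ (O − E)² / E
  purple-flowered: (296 − 357.1875)² / 357.1875 = 10.4816
  white-flowered: (339 − 277.8125)² / 277.8125 = 13.4764
χ² = 10.4816 + 13.4764 = 23.958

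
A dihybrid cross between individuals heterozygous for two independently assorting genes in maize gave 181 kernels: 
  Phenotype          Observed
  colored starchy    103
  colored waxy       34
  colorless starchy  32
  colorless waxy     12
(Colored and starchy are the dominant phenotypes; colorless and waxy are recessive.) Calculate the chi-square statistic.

A dihybrid F₂ with independent assortment and complete dominance at both loci gives a 9:3:3:1 phenotypic ratio.
The 9:3:3:1 ratio has 16 parts, so with N = 181 the expected counts are:
  colored starchy: 181 × 9/16 = 101.8125
  colored waxy: 181 × 3/16 = 33.9375
  colorless starchy: 181 × 3/16 = 33.9375
  colorless waxy: 181 × 1/16 = 11.3125
χ² = Σ (O − E)² / E
  colored starchy: (103 − 101.8125)² / 101.8125 = 0.0139
  colored waxy: (34 − 33.9375)² / 33.9375 = 0.0001
  colorless starchy: (32 − 33.9375)² / 33.9375 = 0.1106
  colorless waxy: (12 − 11.3125)² / 11.3125 = 0.0418
χ² = 0.0139 + 0.0001 + 0.1106 + 0.0418 = 0.1664 ≈ 0.166

0.166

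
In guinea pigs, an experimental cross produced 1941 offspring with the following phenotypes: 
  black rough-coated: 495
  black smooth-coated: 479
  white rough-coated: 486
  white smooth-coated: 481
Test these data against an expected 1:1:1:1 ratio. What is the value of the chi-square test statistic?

The 1:1:1:1 ratio has 4 parts, so with N = 1941 the expected counts are:
  black rough-coated: 1941 × 1/4 = 485.25
  black smooth-coated: 1941 × 1/4 = 485.25
  white rough-coated: 1941 × 1/4 = 485.25
  white smooth-coated: 1941 × 1/4 = 485.25
χ² = Σ (O − E)² / E
  black rough-coated: (495 − 485.25)² / 485.25 = 0.1959
  black smooth-coated: (479 − 485.25)² / 485.25 = 0.0805
  white rough-coated: (486 − 485.25)² / 485.25 = 0.0012
  white smooth-coated: (481 − 485.25)² / 485.25 = 0.0372
χ² = 0.1959 + 0.0805 + 0.0012 + 0.0372 = 0.3148 ≈ 0.315

0.315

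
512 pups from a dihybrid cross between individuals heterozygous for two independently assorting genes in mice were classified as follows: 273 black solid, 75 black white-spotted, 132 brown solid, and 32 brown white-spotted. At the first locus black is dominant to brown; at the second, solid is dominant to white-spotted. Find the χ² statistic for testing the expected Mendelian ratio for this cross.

18.875

A dihybrid F₂ with independent assortment and complete dominance at both loci gives a 9:3:3:1 phenotypic ratio.
Total ratio parts = 16. Expected numbers out of 512:
  black solid: 512 × 9/16 = 288
  black white-spotted: 512 × 3/16 = 96
  brown solid: 512 × 3/16 = 96
  brown white-spotted: 512 × 1/16 = 32
χ² = Σ (O − E)² / E
  black solid: (273 − 288)² / 288 = 0.7812
  black white-spotted: (75 − 96)² / 96 = 4.5938
  brown solid: (132 − 96)² / 96 = 13.5000
  brown white-spotted: (32 − 32)² / 32 = 0.0000
χ² = 0.7812 + 4.5938 + 13.5000 + 0.0000 = 18.875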